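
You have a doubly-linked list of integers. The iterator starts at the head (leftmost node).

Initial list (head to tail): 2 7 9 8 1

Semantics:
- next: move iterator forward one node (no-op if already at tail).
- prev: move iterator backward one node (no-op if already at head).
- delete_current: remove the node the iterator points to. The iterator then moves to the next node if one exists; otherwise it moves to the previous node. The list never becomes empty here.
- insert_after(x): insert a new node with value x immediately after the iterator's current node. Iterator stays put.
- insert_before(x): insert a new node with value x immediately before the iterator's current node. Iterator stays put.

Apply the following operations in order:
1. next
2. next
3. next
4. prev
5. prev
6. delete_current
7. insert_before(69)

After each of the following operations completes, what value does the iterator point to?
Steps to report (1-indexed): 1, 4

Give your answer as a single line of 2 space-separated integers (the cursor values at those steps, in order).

Answer: 7 9

Derivation:
After 1 (next): list=[2, 7, 9, 8, 1] cursor@7
After 2 (next): list=[2, 7, 9, 8, 1] cursor@9
After 3 (next): list=[2, 7, 9, 8, 1] cursor@8
After 4 (prev): list=[2, 7, 9, 8, 1] cursor@9
After 5 (prev): list=[2, 7, 9, 8, 1] cursor@7
After 6 (delete_current): list=[2, 9, 8, 1] cursor@9
After 7 (insert_before(69)): list=[2, 69, 9, 8, 1] cursor@9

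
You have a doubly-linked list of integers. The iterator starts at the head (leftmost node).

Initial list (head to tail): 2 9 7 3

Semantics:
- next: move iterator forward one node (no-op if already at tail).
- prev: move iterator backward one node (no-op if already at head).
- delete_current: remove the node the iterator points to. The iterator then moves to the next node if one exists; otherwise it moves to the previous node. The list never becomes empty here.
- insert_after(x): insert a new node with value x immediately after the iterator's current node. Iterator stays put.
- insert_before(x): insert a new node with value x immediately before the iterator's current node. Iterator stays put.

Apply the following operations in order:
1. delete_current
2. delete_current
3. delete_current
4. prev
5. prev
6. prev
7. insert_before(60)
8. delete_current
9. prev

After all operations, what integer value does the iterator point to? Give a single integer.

After 1 (delete_current): list=[9, 7, 3] cursor@9
After 2 (delete_current): list=[7, 3] cursor@7
After 3 (delete_current): list=[3] cursor@3
After 4 (prev): list=[3] cursor@3
After 5 (prev): list=[3] cursor@3
After 6 (prev): list=[3] cursor@3
After 7 (insert_before(60)): list=[60, 3] cursor@3
After 8 (delete_current): list=[60] cursor@60
After 9 (prev): list=[60] cursor@60

Answer: 60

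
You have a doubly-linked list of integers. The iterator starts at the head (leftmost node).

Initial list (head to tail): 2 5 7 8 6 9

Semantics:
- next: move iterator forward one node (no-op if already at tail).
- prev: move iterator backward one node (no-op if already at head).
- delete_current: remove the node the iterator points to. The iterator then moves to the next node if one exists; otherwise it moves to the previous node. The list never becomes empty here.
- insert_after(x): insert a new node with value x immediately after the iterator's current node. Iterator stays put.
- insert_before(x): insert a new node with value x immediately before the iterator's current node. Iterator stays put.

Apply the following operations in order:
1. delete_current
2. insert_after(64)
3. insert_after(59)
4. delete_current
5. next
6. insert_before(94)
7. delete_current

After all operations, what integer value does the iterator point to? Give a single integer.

After 1 (delete_current): list=[5, 7, 8, 6, 9] cursor@5
After 2 (insert_after(64)): list=[5, 64, 7, 8, 6, 9] cursor@5
After 3 (insert_after(59)): list=[5, 59, 64, 7, 8, 6, 9] cursor@5
After 4 (delete_current): list=[59, 64, 7, 8, 6, 9] cursor@59
After 5 (next): list=[59, 64, 7, 8, 6, 9] cursor@64
After 6 (insert_before(94)): list=[59, 94, 64, 7, 8, 6, 9] cursor@64
After 7 (delete_current): list=[59, 94, 7, 8, 6, 9] cursor@7

Answer: 7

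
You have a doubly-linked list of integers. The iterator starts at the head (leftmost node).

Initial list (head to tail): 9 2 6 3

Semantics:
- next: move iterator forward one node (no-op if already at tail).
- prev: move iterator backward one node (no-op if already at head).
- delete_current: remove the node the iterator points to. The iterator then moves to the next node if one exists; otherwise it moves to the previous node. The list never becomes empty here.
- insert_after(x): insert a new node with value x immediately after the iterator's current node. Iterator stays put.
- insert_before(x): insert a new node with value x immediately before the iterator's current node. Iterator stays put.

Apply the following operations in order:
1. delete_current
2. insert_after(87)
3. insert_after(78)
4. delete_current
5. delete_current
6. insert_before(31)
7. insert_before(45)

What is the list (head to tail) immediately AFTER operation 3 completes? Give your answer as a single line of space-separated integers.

Answer: 2 78 87 6 3

Derivation:
After 1 (delete_current): list=[2, 6, 3] cursor@2
After 2 (insert_after(87)): list=[2, 87, 6, 3] cursor@2
After 3 (insert_after(78)): list=[2, 78, 87, 6, 3] cursor@2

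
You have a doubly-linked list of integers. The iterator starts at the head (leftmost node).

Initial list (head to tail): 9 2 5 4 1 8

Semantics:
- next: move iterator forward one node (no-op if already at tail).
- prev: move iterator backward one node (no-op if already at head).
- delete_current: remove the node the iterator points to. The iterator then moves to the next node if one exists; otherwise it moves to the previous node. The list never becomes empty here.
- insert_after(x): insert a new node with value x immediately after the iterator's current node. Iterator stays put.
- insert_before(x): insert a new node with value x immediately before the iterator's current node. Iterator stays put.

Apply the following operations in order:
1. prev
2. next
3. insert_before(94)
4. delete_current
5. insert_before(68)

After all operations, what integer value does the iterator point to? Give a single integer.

After 1 (prev): list=[9, 2, 5, 4, 1, 8] cursor@9
After 2 (next): list=[9, 2, 5, 4, 1, 8] cursor@2
After 3 (insert_before(94)): list=[9, 94, 2, 5, 4, 1, 8] cursor@2
After 4 (delete_current): list=[9, 94, 5, 4, 1, 8] cursor@5
After 5 (insert_before(68)): list=[9, 94, 68, 5, 4, 1, 8] cursor@5

Answer: 5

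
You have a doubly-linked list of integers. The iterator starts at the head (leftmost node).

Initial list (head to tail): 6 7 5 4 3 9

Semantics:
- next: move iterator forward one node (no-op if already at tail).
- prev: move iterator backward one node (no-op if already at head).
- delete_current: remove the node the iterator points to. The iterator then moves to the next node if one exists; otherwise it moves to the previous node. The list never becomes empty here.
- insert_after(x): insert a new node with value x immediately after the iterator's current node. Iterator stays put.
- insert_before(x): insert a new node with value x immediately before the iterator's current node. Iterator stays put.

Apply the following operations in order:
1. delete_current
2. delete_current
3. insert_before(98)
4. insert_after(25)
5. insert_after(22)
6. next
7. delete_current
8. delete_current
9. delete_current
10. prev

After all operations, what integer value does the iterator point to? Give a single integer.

Answer: 5

Derivation:
After 1 (delete_current): list=[7, 5, 4, 3, 9] cursor@7
After 2 (delete_current): list=[5, 4, 3, 9] cursor@5
After 3 (insert_before(98)): list=[98, 5, 4, 3, 9] cursor@5
After 4 (insert_after(25)): list=[98, 5, 25, 4, 3, 9] cursor@5
After 5 (insert_after(22)): list=[98, 5, 22, 25, 4, 3, 9] cursor@5
After 6 (next): list=[98, 5, 22, 25, 4, 3, 9] cursor@22
After 7 (delete_current): list=[98, 5, 25, 4, 3, 9] cursor@25
After 8 (delete_current): list=[98, 5, 4, 3, 9] cursor@4
After 9 (delete_current): list=[98, 5, 3, 9] cursor@3
After 10 (prev): list=[98, 5, 3, 9] cursor@5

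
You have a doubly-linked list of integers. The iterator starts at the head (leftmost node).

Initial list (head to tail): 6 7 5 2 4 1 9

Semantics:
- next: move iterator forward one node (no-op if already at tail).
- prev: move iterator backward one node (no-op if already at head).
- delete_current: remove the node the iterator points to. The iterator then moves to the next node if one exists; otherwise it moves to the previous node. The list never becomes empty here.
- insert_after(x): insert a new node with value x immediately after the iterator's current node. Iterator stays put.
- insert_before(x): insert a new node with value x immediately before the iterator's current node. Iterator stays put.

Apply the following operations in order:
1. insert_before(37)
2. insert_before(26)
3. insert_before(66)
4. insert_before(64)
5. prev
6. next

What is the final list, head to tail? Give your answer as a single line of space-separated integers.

After 1 (insert_before(37)): list=[37, 6, 7, 5, 2, 4, 1, 9] cursor@6
After 2 (insert_before(26)): list=[37, 26, 6, 7, 5, 2, 4, 1, 9] cursor@6
After 3 (insert_before(66)): list=[37, 26, 66, 6, 7, 5, 2, 4, 1, 9] cursor@6
After 4 (insert_before(64)): list=[37, 26, 66, 64, 6, 7, 5, 2, 4, 1, 9] cursor@6
After 5 (prev): list=[37, 26, 66, 64, 6, 7, 5, 2, 4, 1, 9] cursor@64
After 6 (next): list=[37, 26, 66, 64, 6, 7, 5, 2, 4, 1, 9] cursor@6

Answer: 37 26 66 64 6 7 5 2 4 1 9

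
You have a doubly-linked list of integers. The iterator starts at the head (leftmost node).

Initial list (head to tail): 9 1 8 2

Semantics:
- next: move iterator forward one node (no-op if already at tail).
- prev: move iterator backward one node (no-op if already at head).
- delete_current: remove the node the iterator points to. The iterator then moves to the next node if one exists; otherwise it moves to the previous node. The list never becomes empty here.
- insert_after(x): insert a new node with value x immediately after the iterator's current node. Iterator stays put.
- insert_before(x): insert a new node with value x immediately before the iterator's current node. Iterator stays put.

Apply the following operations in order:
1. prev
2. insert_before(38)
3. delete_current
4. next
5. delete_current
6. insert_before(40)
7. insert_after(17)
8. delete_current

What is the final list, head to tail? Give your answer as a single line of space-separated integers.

After 1 (prev): list=[9, 1, 8, 2] cursor@9
After 2 (insert_before(38)): list=[38, 9, 1, 8, 2] cursor@9
After 3 (delete_current): list=[38, 1, 8, 2] cursor@1
After 4 (next): list=[38, 1, 8, 2] cursor@8
After 5 (delete_current): list=[38, 1, 2] cursor@2
After 6 (insert_before(40)): list=[38, 1, 40, 2] cursor@2
After 7 (insert_after(17)): list=[38, 1, 40, 2, 17] cursor@2
After 8 (delete_current): list=[38, 1, 40, 17] cursor@17

Answer: 38 1 40 17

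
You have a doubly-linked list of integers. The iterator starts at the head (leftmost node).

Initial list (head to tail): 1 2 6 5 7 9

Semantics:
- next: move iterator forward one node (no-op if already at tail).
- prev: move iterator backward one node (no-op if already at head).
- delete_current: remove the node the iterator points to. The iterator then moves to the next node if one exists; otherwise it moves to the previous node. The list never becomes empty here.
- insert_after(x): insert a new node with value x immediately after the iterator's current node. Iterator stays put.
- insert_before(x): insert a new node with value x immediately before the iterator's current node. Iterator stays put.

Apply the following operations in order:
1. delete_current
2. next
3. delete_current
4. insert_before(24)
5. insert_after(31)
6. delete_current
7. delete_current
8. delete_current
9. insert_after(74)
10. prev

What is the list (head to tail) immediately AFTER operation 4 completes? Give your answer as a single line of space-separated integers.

After 1 (delete_current): list=[2, 6, 5, 7, 9] cursor@2
After 2 (next): list=[2, 6, 5, 7, 9] cursor@6
After 3 (delete_current): list=[2, 5, 7, 9] cursor@5
After 4 (insert_before(24)): list=[2, 24, 5, 7, 9] cursor@5

Answer: 2 24 5 7 9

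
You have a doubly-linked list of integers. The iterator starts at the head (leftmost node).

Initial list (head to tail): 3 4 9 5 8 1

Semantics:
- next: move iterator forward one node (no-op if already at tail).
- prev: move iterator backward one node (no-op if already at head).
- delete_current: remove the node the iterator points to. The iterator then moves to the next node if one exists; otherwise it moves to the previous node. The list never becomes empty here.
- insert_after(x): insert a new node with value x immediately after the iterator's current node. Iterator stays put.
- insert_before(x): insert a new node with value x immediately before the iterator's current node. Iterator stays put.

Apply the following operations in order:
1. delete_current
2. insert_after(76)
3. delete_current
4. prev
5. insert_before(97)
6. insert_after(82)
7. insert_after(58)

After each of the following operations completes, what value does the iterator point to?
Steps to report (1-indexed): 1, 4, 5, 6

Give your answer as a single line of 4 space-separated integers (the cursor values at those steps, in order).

After 1 (delete_current): list=[4, 9, 5, 8, 1] cursor@4
After 2 (insert_after(76)): list=[4, 76, 9, 5, 8, 1] cursor@4
After 3 (delete_current): list=[76, 9, 5, 8, 1] cursor@76
After 4 (prev): list=[76, 9, 5, 8, 1] cursor@76
After 5 (insert_before(97)): list=[97, 76, 9, 5, 8, 1] cursor@76
After 6 (insert_after(82)): list=[97, 76, 82, 9, 5, 8, 1] cursor@76
After 7 (insert_after(58)): list=[97, 76, 58, 82, 9, 5, 8, 1] cursor@76

Answer: 4 76 76 76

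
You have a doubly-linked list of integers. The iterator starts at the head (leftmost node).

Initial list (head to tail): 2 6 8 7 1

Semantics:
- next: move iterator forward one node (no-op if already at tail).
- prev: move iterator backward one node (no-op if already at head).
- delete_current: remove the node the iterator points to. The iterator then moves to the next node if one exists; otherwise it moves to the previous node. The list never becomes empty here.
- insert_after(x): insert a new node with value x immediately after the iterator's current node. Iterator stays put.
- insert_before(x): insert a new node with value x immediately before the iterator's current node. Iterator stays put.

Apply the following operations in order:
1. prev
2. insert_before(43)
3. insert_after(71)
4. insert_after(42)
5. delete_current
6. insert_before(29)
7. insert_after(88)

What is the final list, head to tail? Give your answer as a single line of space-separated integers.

Answer: 43 29 42 88 71 6 8 7 1

Derivation:
After 1 (prev): list=[2, 6, 8, 7, 1] cursor@2
After 2 (insert_before(43)): list=[43, 2, 6, 8, 7, 1] cursor@2
After 3 (insert_after(71)): list=[43, 2, 71, 6, 8, 7, 1] cursor@2
After 4 (insert_after(42)): list=[43, 2, 42, 71, 6, 8, 7, 1] cursor@2
After 5 (delete_current): list=[43, 42, 71, 6, 8, 7, 1] cursor@42
After 6 (insert_before(29)): list=[43, 29, 42, 71, 6, 8, 7, 1] cursor@42
After 7 (insert_after(88)): list=[43, 29, 42, 88, 71, 6, 8, 7, 1] cursor@42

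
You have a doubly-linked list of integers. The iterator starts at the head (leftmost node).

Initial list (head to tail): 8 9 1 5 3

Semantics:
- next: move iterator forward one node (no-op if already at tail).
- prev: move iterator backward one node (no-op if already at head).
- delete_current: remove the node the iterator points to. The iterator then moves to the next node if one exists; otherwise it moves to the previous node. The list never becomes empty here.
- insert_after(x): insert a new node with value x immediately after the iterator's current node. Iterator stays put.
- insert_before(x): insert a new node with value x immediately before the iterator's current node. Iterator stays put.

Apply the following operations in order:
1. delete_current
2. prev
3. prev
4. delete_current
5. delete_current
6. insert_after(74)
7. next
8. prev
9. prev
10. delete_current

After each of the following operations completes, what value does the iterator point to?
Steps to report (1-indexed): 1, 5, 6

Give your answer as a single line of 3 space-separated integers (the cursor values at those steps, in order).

After 1 (delete_current): list=[9, 1, 5, 3] cursor@9
After 2 (prev): list=[9, 1, 5, 3] cursor@9
After 3 (prev): list=[9, 1, 5, 3] cursor@9
After 4 (delete_current): list=[1, 5, 3] cursor@1
After 5 (delete_current): list=[5, 3] cursor@5
After 6 (insert_after(74)): list=[5, 74, 3] cursor@5
After 7 (next): list=[5, 74, 3] cursor@74
After 8 (prev): list=[5, 74, 3] cursor@5
After 9 (prev): list=[5, 74, 3] cursor@5
After 10 (delete_current): list=[74, 3] cursor@74

Answer: 9 5 5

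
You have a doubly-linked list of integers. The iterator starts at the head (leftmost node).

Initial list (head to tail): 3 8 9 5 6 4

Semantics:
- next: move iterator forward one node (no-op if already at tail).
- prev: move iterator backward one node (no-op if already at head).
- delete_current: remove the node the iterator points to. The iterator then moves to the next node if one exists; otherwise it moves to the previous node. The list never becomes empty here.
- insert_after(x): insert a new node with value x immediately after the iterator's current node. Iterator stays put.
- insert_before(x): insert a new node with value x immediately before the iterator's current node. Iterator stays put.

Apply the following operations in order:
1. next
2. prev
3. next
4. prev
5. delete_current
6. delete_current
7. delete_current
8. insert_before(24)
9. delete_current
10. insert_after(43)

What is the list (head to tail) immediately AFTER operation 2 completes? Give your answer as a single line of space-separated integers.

After 1 (next): list=[3, 8, 9, 5, 6, 4] cursor@8
After 2 (prev): list=[3, 8, 9, 5, 6, 4] cursor@3

Answer: 3 8 9 5 6 4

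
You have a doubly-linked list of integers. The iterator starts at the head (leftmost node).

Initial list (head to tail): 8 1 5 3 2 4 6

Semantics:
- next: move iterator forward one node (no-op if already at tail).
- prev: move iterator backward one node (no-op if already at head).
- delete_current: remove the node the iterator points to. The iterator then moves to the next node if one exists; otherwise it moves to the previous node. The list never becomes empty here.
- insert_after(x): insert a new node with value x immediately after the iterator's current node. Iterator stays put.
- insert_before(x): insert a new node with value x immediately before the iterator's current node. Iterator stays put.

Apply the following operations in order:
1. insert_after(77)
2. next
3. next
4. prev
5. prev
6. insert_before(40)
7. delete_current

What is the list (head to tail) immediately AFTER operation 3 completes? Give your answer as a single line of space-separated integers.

After 1 (insert_after(77)): list=[8, 77, 1, 5, 3, 2, 4, 6] cursor@8
After 2 (next): list=[8, 77, 1, 5, 3, 2, 4, 6] cursor@77
After 3 (next): list=[8, 77, 1, 5, 3, 2, 4, 6] cursor@1

Answer: 8 77 1 5 3 2 4 6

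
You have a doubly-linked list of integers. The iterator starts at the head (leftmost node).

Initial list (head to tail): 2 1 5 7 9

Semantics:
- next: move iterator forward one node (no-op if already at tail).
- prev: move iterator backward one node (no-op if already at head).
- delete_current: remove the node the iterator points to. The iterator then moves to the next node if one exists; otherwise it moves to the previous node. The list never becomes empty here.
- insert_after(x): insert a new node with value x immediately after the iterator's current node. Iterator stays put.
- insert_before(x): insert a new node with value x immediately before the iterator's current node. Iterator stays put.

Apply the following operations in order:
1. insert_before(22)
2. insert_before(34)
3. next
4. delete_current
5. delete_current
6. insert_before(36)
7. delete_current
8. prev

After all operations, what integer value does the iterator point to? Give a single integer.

After 1 (insert_before(22)): list=[22, 2, 1, 5, 7, 9] cursor@2
After 2 (insert_before(34)): list=[22, 34, 2, 1, 5, 7, 9] cursor@2
After 3 (next): list=[22, 34, 2, 1, 5, 7, 9] cursor@1
After 4 (delete_current): list=[22, 34, 2, 5, 7, 9] cursor@5
After 5 (delete_current): list=[22, 34, 2, 7, 9] cursor@7
After 6 (insert_before(36)): list=[22, 34, 2, 36, 7, 9] cursor@7
After 7 (delete_current): list=[22, 34, 2, 36, 9] cursor@9
After 8 (prev): list=[22, 34, 2, 36, 9] cursor@36

Answer: 36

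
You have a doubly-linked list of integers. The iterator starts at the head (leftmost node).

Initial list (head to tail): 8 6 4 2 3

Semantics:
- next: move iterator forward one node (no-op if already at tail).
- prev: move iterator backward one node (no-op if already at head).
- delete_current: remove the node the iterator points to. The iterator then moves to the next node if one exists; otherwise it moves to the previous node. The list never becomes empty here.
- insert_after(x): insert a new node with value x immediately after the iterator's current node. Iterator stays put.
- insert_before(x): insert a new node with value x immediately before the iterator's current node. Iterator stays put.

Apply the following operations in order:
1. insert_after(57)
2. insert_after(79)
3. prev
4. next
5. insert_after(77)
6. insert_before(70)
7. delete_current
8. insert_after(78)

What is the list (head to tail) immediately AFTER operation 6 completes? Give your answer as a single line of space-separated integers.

After 1 (insert_after(57)): list=[8, 57, 6, 4, 2, 3] cursor@8
After 2 (insert_after(79)): list=[8, 79, 57, 6, 4, 2, 3] cursor@8
After 3 (prev): list=[8, 79, 57, 6, 4, 2, 3] cursor@8
After 4 (next): list=[8, 79, 57, 6, 4, 2, 3] cursor@79
After 5 (insert_after(77)): list=[8, 79, 77, 57, 6, 4, 2, 3] cursor@79
After 6 (insert_before(70)): list=[8, 70, 79, 77, 57, 6, 4, 2, 3] cursor@79

Answer: 8 70 79 77 57 6 4 2 3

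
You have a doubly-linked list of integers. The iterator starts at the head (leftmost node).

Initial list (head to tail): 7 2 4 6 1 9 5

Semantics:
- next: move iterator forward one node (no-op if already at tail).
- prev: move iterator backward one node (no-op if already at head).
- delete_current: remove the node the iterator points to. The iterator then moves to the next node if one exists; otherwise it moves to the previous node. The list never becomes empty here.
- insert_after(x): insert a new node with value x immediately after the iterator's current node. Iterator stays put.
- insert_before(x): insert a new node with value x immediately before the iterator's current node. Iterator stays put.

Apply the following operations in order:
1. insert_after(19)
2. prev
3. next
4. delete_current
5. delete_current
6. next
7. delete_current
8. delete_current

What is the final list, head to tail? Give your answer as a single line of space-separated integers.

Answer: 7 4 9 5

Derivation:
After 1 (insert_after(19)): list=[7, 19, 2, 4, 6, 1, 9, 5] cursor@7
After 2 (prev): list=[7, 19, 2, 4, 6, 1, 9, 5] cursor@7
After 3 (next): list=[7, 19, 2, 4, 6, 1, 9, 5] cursor@19
After 4 (delete_current): list=[7, 2, 4, 6, 1, 9, 5] cursor@2
After 5 (delete_current): list=[7, 4, 6, 1, 9, 5] cursor@4
After 6 (next): list=[7, 4, 6, 1, 9, 5] cursor@6
After 7 (delete_current): list=[7, 4, 1, 9, 5] cursor@1
After 8 (delete_current): list=[7, 4, 9, 5] cursor@9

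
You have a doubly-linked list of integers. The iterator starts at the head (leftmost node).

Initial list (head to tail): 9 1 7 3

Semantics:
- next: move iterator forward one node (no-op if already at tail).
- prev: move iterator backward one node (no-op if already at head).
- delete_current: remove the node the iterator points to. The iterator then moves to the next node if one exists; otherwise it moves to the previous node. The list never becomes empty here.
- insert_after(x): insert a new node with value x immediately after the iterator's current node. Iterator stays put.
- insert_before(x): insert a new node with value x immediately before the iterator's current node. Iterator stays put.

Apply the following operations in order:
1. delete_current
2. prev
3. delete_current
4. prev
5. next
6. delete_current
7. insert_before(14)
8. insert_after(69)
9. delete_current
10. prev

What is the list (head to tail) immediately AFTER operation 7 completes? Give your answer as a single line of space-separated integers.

After 1 (delete_current): list=[1, 7, 3] cursor@1
After 2 (prev): list=[1, 7, 3] cursor@1
After 3 (delete_current): list=[7, 3] cursor@7
After 4 (prev): list=[7, 3] cursor@7
After 5 (next): list=[7, 3] cursor@3
After 6 (delete_current): list=[7] cursor@7
After 7 (insert_before(14)): list=[14, 7] cursor@7

Answer: 14 7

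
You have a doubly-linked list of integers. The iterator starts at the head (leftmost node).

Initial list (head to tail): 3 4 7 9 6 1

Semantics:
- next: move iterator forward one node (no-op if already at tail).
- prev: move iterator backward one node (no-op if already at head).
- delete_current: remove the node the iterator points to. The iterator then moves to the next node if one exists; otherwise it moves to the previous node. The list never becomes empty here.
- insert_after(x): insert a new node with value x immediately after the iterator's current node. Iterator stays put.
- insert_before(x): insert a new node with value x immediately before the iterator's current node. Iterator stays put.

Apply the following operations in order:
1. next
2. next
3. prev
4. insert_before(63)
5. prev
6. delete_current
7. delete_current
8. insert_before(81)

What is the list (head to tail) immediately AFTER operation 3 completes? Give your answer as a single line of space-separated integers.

After 1 (next): list=[3, 4, 7, 9, 6, 1] cursor@4
After 2 (next): list=[3, 4, 7, 9, 6, 1] cursor@7
After 3 (prev): list=[3, 4, 7, 9, 6, 1] cursor@4

Answer: 3 4 7 9 6 1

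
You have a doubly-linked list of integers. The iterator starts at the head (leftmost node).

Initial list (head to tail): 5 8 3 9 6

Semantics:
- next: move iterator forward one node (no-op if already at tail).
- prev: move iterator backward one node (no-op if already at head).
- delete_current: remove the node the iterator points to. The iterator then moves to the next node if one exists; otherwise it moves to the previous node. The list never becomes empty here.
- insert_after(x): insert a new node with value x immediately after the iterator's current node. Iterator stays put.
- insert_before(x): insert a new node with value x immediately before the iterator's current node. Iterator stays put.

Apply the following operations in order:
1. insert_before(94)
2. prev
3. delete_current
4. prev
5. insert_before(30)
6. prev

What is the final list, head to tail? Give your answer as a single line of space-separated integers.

Answer: 30 5 8 3 9 6

Derivation:
After 1 (insert_before(94)): list=[94, 5, 8, 3, 9, 6] cursor@5
After 2 (prev): list=[94, 5, 8, 3, 9, 6] cursor@94
After 3 (delete_current): list=[5, 8, 3, 9, 6] cursor@5
After 4 (prev): list=[5, 8, 3, 9, 6] cursor@5
After 5 (insert_before(30)): list=[30, 5, 8, 3, 9, 6] cursor@5
After 6 (prev): list=[30, 5, 8, 3, 9, 6] cursor@30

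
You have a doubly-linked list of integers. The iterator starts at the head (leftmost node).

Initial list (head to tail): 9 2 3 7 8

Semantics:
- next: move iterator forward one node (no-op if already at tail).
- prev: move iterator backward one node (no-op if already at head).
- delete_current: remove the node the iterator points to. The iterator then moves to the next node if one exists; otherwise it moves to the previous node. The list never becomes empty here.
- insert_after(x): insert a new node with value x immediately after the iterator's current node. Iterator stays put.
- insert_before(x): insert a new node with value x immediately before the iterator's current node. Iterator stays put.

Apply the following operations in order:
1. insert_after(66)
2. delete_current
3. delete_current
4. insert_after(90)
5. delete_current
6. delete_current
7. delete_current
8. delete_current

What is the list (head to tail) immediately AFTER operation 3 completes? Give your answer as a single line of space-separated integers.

Answer: 2 3 7 8

Derivation:
After 1 (insert_after(66)): list=[9, 66, 2, 3, 7, 8] cursor@9
After 2 (delete_current): list=[66, 2, 3, 7, 8] cursor@66
After 3 (delete_current): list=[2, 3, 7, 8] cursor@2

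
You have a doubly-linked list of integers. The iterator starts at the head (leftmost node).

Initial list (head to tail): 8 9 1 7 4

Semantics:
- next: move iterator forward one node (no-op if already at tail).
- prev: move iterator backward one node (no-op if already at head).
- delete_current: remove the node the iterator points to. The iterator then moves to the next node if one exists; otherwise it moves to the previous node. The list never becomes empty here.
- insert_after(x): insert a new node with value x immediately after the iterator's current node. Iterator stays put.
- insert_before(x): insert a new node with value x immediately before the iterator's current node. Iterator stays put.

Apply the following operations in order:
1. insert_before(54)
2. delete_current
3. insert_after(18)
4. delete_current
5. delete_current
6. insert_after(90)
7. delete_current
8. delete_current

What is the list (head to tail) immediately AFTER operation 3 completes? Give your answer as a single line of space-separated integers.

Answer: 54 9 18 1 7 4

Derivation:
After 1 (insert_before(54)): list=[54, 8, 9, 1, 7, 4] cursor@8
After 2 (delete_current): list=[54, 9, 1, 7, 4] cursor@9
After 3 (insert_after(18)): list=[54, 9, 18, 1, 7, 4] cursor@9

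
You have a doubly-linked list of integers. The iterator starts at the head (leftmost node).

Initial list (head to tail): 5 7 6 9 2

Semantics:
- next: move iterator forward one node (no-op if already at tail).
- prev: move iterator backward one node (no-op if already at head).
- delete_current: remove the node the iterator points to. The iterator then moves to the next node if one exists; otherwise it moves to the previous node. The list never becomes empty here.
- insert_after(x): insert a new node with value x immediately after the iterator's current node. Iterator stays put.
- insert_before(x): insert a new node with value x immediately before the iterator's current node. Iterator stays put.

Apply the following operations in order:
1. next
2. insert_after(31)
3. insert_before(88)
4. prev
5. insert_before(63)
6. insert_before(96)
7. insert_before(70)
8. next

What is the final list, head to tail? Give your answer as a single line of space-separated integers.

After 1 (next): list=[5, 7, 6, 9, 2] cursor@7
After 2 (insert_after(31)): list=[5, 7, 31, 6, 9, 2] cursor@7
After 3 (insert_before(88)): list=[5, 88, 7, 31, 6, 9, 2] cursor@7
After 4 (prev): list=[5, 88, 7, 31, 6, 9, 2] cursor@88
After 5 (insert_before(63)): list=[5, 63, 88, 7, 31, 6, 9, 2] cursor@88
After 6 (insert_before(96)): list=[5, 63, 96, 88, 7, 31, 6, 9, 2] cursor@88
After 7 (insert_before(70)): list=[5, 63, 96, 70, 88, 7, 31, 6, 9, 2] cursor@88
After 8 (next): list=[5, 63, 96, 70, 88, 7, 31, 6, 9, 2] cursor@7

Answer: 5 63 96 70 88 7 31 6 9 2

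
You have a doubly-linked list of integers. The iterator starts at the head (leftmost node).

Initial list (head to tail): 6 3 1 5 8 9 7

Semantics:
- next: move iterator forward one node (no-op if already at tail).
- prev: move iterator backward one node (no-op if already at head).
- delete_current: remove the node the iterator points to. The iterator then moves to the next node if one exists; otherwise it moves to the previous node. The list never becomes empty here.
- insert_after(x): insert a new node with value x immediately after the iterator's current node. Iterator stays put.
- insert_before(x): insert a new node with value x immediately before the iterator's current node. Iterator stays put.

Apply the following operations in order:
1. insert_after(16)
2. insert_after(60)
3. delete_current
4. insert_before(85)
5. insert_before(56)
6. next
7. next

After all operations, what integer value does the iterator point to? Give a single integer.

Answer: 3

Derivation:
After 1 (insert_after(16)): list=[6, 16, 3, 1, 5, 8, 9, 7] cursor@6
After 2 (insert_after(60)): list=[6, 60, 16, 3, 1, 5, 8, 9, 7] cursor@6
After 3 (delete_current): list=[60, 16, 3, 1, 5, 8, 9, 7] cursor@60
After 4 (insert_before(85)): list=[85, 60, 16, 3, 1, 5, 8, 9, 7] cursor@60
After 5 (insert_before(56)): list=[85, 56, 60, 16, 3, 1, 5, 8, 9, 7] cursor@60
After 6 (next): list=[85, 56, 60, 16, 3, 1, 5, 8, 9, 7] cursor@16
After 7 (next): list=[85, 56, 60, 16, 3, 1, 5, 8, 9, 7] cursor@3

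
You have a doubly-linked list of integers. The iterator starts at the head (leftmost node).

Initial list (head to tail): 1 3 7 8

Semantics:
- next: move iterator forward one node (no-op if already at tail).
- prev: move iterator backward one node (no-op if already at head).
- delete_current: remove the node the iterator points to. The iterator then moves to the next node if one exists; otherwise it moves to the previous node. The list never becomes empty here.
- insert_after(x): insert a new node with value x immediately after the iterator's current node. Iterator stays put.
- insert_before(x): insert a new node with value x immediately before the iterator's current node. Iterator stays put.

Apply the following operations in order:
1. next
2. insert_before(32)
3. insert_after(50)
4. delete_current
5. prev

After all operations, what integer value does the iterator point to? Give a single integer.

Answer: 32

Derivation:
After 1 (next): list=[1, 3, 7, 8] cursor@3
After 2 (insert_before(32)): list=[1, 32, 3, 7, 8] cursor@3
After 3 (insert_after(50)): list=[1, 32, 3, 50, 7, 8] cursor@3
After 4 (delete_current): list=[1, 32, 50, 7, 8] cursor@50
After 5 (prev): list=[1, 32, 50, 7, 8] cursor@32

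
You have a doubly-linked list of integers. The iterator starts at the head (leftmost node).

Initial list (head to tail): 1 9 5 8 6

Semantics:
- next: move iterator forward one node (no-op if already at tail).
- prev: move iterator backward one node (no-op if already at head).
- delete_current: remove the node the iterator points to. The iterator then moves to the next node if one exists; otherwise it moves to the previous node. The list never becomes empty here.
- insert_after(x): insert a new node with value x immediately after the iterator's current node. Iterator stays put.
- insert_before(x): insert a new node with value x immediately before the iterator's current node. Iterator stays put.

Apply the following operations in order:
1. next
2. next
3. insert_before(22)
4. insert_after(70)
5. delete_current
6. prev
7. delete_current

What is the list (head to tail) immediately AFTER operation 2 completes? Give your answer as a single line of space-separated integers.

Answer: 1 9 5 8 6

Derivation:
After 1 (next): list=[1, 9, 5, 8, 6] cursor@9
After 2 (next): list=[1, 9, 5, 8, 6] cursor@5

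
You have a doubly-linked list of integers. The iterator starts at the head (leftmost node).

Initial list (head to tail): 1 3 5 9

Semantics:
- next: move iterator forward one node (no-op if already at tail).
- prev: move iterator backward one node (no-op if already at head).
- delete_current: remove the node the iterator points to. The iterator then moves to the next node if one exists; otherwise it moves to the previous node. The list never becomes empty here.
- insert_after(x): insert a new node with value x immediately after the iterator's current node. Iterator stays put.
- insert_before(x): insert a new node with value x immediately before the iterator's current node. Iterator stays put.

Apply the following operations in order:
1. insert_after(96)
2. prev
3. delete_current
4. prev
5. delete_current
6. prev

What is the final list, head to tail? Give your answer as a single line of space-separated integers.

After 1 (insert_after(96)): list=[1, 96, 3, 5, 9] cursor@1
After 2 (prev): list=[1, 96, 3, 5, 9] cursor@1
After 3 (delete_current): list=[96, 3, 5, 9] cursor@96
After 4 (prev): list=[96, 3, 5, 9] cursor@96
After 5 (delete_current): list=[3, 5, 9] cursor@3
After 6 (prev): list=[3, 5, 9] cursor@3

Answer: 3 5 9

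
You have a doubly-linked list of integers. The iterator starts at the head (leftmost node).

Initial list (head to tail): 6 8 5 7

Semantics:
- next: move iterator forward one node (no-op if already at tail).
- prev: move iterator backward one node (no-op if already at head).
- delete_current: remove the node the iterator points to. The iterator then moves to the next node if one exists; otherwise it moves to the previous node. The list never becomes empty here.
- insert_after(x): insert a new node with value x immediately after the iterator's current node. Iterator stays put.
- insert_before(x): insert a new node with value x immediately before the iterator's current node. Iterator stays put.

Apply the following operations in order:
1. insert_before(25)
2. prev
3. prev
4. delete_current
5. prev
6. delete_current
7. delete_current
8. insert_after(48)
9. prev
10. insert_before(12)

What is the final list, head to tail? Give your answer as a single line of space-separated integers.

After 1 (insert_before(25)): list=[25, 6, 8, 5, 7] cursor@6
After 2 (prev): list=[25, 6, 8, 5, 7] cursor@25
After 3 (prev): list=[25, 6, 8, 5, 7] cursor@25
After 4 (delete_current): list=[6, 8, 5, 7] cursor@6
After 5 (prev): list=[6, 8, 5, 7] cursor@6
After 6 (delete_current): list=[8, 5, 7] cursor@8
After 7 (delete_current): list=[5, 7] cursor@5
After 8 (insert_after(48)): list=[5, 48, 7] cursor@5
After 9 (prev): list=[5, 48, 7] cursor@5
After 10 (insert_before(12)): list=[12, 5, 48, 7] cursor@5

Answer: 12 5 48 7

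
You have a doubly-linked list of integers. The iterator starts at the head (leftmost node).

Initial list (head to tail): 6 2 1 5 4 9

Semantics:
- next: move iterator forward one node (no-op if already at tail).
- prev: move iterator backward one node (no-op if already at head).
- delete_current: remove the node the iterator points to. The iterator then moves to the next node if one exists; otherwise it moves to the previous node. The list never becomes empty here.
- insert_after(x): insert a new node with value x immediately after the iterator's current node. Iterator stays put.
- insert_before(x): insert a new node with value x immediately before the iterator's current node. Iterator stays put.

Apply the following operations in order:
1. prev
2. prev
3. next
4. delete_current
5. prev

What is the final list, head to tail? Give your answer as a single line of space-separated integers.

After 1 (prev): list=[6, 2, 1, 5, 4, 9] cursor@6
After 2 (prev): list=[6, 2, 1, 5, 4, 9] cursor@6
After 3 (next): list=[6, 2, 1, 5, 4, 9] cursor@2
After 4 (delete_current): list=[6, 1, 5, 4, 9] cursor@1
After 5 (prev): list=[6, 1, 5, 4, 9] cursor@6

Answer: 6 1 5 4 9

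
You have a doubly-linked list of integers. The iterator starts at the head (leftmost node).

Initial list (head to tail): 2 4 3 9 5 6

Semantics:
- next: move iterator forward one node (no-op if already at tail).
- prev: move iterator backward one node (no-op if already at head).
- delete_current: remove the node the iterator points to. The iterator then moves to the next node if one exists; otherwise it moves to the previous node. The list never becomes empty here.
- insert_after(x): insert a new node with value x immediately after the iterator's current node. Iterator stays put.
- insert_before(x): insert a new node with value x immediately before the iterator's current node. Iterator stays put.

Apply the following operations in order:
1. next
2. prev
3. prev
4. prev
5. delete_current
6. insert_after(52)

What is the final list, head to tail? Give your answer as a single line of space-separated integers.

Answer: 4 52 3 9 5 6

Derivation:
After 1 (next): list=[2, 4, 3, 9, 5, 6] cursor@4
After 2 (prev): list=[2, 4, 3, 9, 5, 6] cursor@2
After 3 (prev): list=[2, 4, 3, 9, 5, 6] cursor@2
After 4 (prev): list=[2, 4, 3, 9, 5, 6] cursor@2
After 5 (delete_current): list=[4, 3, 9, 5, 6] cursor@4
After 6 (insert_after(52)): list=[4, 52, 3, 9, 5, 6] cursor@4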